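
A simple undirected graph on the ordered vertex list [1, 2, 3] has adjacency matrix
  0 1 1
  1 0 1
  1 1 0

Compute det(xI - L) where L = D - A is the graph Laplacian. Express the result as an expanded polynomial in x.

x^3 - 6x^2 + 9x

Reading degrees in the order [1, 2, 3] gives [2, 2, 2]; set D = diag(2, 2, 2) and form L = D - A. L has integer entries, so p(x) = det(xI - L) has integer coefficients. Expanding the determinant yields x^3 - 6x^2 + 9x. Since p(0) = det(-L) = 0, x divides p(x). By the matrix-tree theorem the graph has (1/3) * product of the nonzero eigenvalues = 3 spanning trees.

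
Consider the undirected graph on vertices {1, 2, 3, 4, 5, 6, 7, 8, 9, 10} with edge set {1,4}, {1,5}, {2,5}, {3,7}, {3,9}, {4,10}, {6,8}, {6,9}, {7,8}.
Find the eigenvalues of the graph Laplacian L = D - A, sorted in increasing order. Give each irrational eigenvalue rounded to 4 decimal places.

[0, 0, 0.3820, 1.3820, 1.3820, 1.3820, 2.6180, 3.6180, 3.6180, 3.6180]

Each diagonal entry of L is the vertex degree and each off-diagonal entry is -1 where an edge is present, 0 otherwise; in the order [1, 2, 3, 4, 5, 6, 7, 8, 9, 10] the diagonal is [2, 1, 2, 2, 2, 2, 2, 2, 2, 1]. L is symmetric positive semidefinite, so every eigenvalue is real and nonnegative. The 2 zero eigenvalues correspond to the 2 connected components. There are 2 zeros in the spectrum, matching the 2 components.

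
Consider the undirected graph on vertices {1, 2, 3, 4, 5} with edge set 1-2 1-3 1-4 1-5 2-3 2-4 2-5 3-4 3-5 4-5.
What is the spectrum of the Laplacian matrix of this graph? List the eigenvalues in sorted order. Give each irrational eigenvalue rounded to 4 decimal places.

[0, 5, 5, 5, 5]

Each diagonal entry of L is the vertex degree and each off-diagonal entry is -1 where an edge is present, 0 otherwise; in the order [1, 2, 3, 4, 5] the diagonal is [4, 4, 4, 4, 4]. Since every row of L sums to 0, the all-ones vector is in the kernel and 0 is an eigenvalue. The single zero eigenvalue shows the graph is connected. By the matrix-tree theorem the graph has (1/5) * product of the nonzero eigenvalues = 125 spanning trees. The largest eigenvalue, 5, is at most the vertex count 5.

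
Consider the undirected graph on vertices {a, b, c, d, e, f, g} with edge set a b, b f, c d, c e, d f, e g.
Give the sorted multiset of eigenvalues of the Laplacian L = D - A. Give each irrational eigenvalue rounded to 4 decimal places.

Each diagonal entry of L is the vertex degree and each off-diagonal entry is -1 where an edge is present, 0 otherwise; in the order [a, b, c, d, e, f, g] the diagonal is [1, 2, 2, 2, 2, 2, 1]. Since every row of L sums to 0, the all-ones vector is in the kernel and 0 is an eigenvalue. By the matrix-tree theorem the graph has (1/7) * product of the nonzero eigenvalues = 1 spanning tree.

[0, 0.1981, 0.7530, 1.5550, 2.4450, 3.2470, 3.8019]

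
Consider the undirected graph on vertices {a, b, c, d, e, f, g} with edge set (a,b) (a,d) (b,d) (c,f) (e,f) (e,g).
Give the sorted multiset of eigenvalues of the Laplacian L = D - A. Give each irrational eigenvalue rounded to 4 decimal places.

[0, 0, 0.5858, 2, 3, 3, 3.4142]

Reading degrees in the order [a, b, c, d, e, f, g] gives [2, 2, 1, 2, 2, 2, 1]; set D = diag(2, 2, 1, 2, 2, 2, 1) and form L = D - A. The multiplicity of 0 as a Laplacian eigenvalue equals the number of connected components. The 2 zero eigenvalues correspond to the 2 connected components. The eigenvalues sum to 12, which equals trace(L) = 2|E|.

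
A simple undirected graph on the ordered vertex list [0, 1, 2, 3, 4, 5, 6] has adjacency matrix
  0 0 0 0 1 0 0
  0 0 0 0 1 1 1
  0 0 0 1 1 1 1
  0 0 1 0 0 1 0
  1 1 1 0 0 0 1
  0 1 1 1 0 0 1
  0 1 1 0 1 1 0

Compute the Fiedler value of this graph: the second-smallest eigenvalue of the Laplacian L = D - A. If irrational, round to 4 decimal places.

0.8316

Each diagonal entry of L is the vertex degree and each off-diagonal entry is -1 where an edge is present, 0 otherwise; in the order [0, 1, 2, 3, 4, 5, 6] the diagonal is [1, 3, 4, 2, 4, 4, 4]. The sorted Laplacian eigenvalues are [0, 0.8316, 1.9005, 3.6812, 4.3786, 5.3186, 5.8895]; the algebraic connectivity is the second entry, 0.8316. The eigenvalues sum to 22, which equals trace(L) = 2|E|.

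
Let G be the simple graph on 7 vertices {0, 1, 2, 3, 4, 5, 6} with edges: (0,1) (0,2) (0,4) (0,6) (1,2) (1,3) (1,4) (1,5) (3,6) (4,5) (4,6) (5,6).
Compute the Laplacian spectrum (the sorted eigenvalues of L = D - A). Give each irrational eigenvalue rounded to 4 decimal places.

[0, 1.6452, 2.1251, 3.6821, 4.6039, 5.3813, 6.5624]

Each diagonal entry of L is the vertex degree and each off-diagonal entry is -1 where an edge is present, 0 otherwise; in the order [0, 1, 2, 3, 4, 5, 6] the diagonal is [4, 5, 2, 2, 4, 3, 4]. Diagonalising L (or applying a numerical eigensolver to the 7x7 matrix) gives the spectrum above. The largest eigenvalue, 6.5624, is at most the vertex count 7.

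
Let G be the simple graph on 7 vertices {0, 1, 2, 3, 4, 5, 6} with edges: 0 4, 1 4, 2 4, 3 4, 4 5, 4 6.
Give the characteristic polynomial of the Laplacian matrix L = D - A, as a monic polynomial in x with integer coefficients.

Each diagonal entry of L is the vertex degree and each off-diagonal entry is -1 where an edge is present, 0 otherwise; in the order [0, 1, 2, 3, 4, 5, 6] the diagonal is [1, 1, 1, 1, 6, 1, 1]. The eigenvalues of L are [0, 1, 1, 1, 1, 1, 7]; the characteristic polynomial is the product of (x - lambda_i), which multiplies out to x^7 - 12x^6 + 45x^5 - 80x^4 + 75x^3 - 36x^2 + 7x. Since p(0) = det(-L) = 0, x divides p(x). The eigenvalues sum to 12, which equals trace(L) = 2|E|.

x^7 - 12x^6 + 45x^5 - 80x^4 + 75x^3 - 36x^2 + 7x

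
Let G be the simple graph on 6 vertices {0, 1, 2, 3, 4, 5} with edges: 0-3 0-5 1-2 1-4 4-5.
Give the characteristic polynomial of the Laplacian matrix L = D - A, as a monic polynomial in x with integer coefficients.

With the vertex order [0, 1, 2, 3, 4, 5], the degrees are [2, 2, 1, 1, 2, 2], giving D = diag(2, 2, 1, 1, 2, 2) and L = D - A. L has integer entries, so p(x) = det(xI - L) has integer coefficients. Expanding the determinant yields x^6 - 10x^5 + 36x^4 - 56x^3 + 35x^2 - 6x. Since p(0) = det(-L) = 0, x divides p(x). There is one zero in the spectrum, matching the 1 component. The largest eigenvalue, 3.7321, is at most the vertex count 6.

x^6 - 10x^5 + 36x^4 - 56x^3 + 35x^2 - 6x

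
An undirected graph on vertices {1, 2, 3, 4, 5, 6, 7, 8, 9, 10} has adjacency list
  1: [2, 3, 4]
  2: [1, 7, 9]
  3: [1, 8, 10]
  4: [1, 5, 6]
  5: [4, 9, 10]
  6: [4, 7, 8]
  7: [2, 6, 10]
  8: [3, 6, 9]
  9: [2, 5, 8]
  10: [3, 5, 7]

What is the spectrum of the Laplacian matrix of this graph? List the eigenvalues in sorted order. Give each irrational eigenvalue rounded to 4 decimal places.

[0, 2, 2, 2, 2, 2, 5, 5, 5, 5]

Reading degrees in the order [1, 2, 3, 4, 5, 6, 7, 8, 9, 10] gives [3, 3, 3, 3, 3, 3, 3, 3, 3, 3]; set D = diag(3, 3, 3, 3, 3, 3, 3, 3, 3, 3) and form L = D - A. Diagonalising L (or applying a numerical eigensolver to the 10x10 matrix) gives the spectrum above. By the matrix-tree theorem the graph has (1/10) * product of the nonzero eigenvalues = 2000 spanning trees.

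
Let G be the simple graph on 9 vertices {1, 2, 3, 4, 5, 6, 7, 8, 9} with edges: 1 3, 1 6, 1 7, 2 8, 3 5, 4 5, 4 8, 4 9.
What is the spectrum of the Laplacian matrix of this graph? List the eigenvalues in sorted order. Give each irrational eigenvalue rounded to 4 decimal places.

[0, 0.1538, 0.5764, 1, 1, 2.1128, 2.6757, 4.0748, 4.4065]

Each diagonal entry of L is the vertex degree and each off-diagonal entry is -1 where an edge is present, 0 otherwise; in the order [1, 2, 3, 4, 5, 6, 7, 8, 9] the diagonal is [3, 1, 2, 3, 2, 1, 1, 2, 1]. L is symmetric positive semidefinite, so every eigenvalue is real and nonnegative. The single zero eigenvalue shows the graph is connected. By the matrix-tree theorem the graph has (1/9) * product of the nonzero eigenvalues = 1 spanning tree. The eigenvalues sum to 16, which equals trace(L) = 2|E|.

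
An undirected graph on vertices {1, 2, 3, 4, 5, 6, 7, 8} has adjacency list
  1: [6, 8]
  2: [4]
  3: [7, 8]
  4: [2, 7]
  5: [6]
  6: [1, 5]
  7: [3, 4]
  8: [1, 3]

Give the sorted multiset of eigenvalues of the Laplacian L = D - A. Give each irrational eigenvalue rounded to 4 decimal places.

[0, 0.1522, 0.5858, 1.2346, 2, 2.7654, 3.4142, 3.8478]

Each diagonal entry of L is the vertex degree and each off-diagonal entry is -1 where an edge is present, 0 otherwise; in the order [1, 2, 3, 4, 5, 6, 7, 8] the diagonal is [2, 1, 2, 2, 1, 2, 2, 2]. Since every row of L sums to 0, the all-ones vector is in the kernel and 0 is an eigenvalue. There is one zero in the spectrum, matching the 1 component. The eigenvalues sum to 14, which equals trace(L) = 2|E|.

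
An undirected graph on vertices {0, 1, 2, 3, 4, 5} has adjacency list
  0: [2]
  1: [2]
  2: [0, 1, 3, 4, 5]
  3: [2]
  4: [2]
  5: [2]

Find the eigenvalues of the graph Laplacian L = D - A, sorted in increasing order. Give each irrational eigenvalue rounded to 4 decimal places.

With the vertex order [0, 1, 2, 3, 4, 5], the degrees are [1, 1, 5, 1, 1, 1], giving D = diag(1, 1, 5, 1, 1, 1) and L = D - A. The multiplicity of 0 as a Laplacian eigenvalue equals the number of connected components. By the matrix-tree theorem the graph has (1/6) * product of the nonzero eigenvalues = 1 spanning tree.

[0, 1, 1, 1, 1, 6]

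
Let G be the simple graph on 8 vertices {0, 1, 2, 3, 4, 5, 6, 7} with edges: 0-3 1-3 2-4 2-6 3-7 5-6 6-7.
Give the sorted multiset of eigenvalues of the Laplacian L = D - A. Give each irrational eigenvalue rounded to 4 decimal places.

Each diagonal entry of L is the vertex degree and each off-diagonal entry is -1 where an edge is present, 0 otherwise; in the order [0, 1, 2, 3, 4, 5, 6, 7] the diagonal is [1, 1, 2, 3, 1, 1, 3, 2]. L is symmetric positive semidefinite, so every eigenvalue is real and nonnegative. There is one zero in the spectrum, matching the 1 component.

[0, 0.2137, 0.6177, 1, 1.4977, 2.3537, 3.8408, 4.4763]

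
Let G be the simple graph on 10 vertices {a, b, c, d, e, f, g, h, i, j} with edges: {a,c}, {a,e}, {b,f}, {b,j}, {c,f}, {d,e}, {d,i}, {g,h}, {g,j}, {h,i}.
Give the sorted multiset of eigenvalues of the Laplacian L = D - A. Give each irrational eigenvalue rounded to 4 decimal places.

[0, 0.3820, 0.3820, 1.3820, 1.3820, 2.6180, 2.6180, 3.6180, 3.6180, 4]

Each diagonal entry of L is the vertex degree and each off-diagonal entry is -1 where an edge is present, 0 otherwise; in the order [a, b, c, d, e, f, g, h, i, j] the diagonal is [2, 2, 2, 2, 2, 2, 2, 2, 2, 2]. The multiplicity of 0 as a Laplacian eigenvalue equals the number of connected components.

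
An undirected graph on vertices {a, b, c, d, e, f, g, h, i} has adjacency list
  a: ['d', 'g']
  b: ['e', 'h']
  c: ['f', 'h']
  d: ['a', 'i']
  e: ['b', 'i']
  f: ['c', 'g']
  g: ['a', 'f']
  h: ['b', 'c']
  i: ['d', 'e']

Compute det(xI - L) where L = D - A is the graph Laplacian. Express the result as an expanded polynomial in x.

x^9 - 18x^8 + 135x^7 - 546x^6 + 1287x^5 - 1782x^4 + 1386x^3 - 540x^2 + 81x

Each diagonal entry of L is the vertex degree and each off-diagonal entry is -1 where an edge is present, 0 otherwise; in the order [a, b, c, d, e, f, g, h, i] the diagonal is [2, 2, 2, 2, 2, 2, 2, 2, 2]. L has integer entries, so p(x) = det(xI - L) has integer coefficients. Expanding the determinant yields x^9 - 18x^8 + 135x^7 - 546x^6 + 1287x^5 - 1782x^4 + 1386x^3 - 540x^2 + 81x. The coefficient of x^8 equals -trace(L) = -18, matching the sum of degrees. There is one zero in the spectrum, matching the 1 component. By the matrix-tree theorem the graph has (1/9) * product of the nonzero eigenvalues = 9 spanning trees.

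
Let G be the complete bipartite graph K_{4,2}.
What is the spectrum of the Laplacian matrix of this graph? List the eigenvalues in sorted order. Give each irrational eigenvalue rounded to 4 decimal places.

[0, 2, 2, 2, 4, 6]

The graph has 6 vertices and degree multiset [4, 4, 2, 2, 2, 2]; D is the diagonal matrix of degrees and L = D - A. L is symmetric positive semidefinite, so every eigenvalue is real and nonnegative. By the matrix-tree theorem the graph has (1/6) * product of the nonzero eigenvalues = 32 spanning trees.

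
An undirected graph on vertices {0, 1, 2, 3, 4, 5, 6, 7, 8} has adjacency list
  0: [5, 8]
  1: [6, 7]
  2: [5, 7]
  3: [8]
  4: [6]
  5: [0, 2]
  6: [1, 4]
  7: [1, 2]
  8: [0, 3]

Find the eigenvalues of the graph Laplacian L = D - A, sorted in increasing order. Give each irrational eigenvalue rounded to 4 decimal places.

Each diagonal entry of L is the vertex degree and each off-diagonal entry is -1 where an edge is present, 0 otherwise; in the order [0, 1, 2, 3, 4, 5, 6, 7, 8] the diagonal is [2, 2, 2, 1, 1, 2, 2, 2, 2]. Diagonalising L (or applying a numerical eigensolver to the 9x9 matrix) gives the spectrum above.

[0, 0.1206, 0.4679, 1, 1.6527, 2.3473, 3, 3.5321, 3.8794]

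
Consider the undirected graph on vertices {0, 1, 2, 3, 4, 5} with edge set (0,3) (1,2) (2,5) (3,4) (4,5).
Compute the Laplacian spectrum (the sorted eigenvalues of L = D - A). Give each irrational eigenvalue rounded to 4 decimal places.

[0, 0.2679, 1, 2, 3, 3.7321]

Each diagonal entry of L is the vertex degree and each off-diagonal entry is -1 where an edge is present, 0 otherwise; in the order [0, 1, 2, 3, 4, 5] the diagonal is [1, 1, 2, 2, 2, 2]. Diagonalising L (or applying a numerical eigensolver to the 6x6 matrix) gives the spectrum above. The single zero eigenvalue shows the graph is connected. The largest eigenvalue, 3.7321, is at most the vertex count 6.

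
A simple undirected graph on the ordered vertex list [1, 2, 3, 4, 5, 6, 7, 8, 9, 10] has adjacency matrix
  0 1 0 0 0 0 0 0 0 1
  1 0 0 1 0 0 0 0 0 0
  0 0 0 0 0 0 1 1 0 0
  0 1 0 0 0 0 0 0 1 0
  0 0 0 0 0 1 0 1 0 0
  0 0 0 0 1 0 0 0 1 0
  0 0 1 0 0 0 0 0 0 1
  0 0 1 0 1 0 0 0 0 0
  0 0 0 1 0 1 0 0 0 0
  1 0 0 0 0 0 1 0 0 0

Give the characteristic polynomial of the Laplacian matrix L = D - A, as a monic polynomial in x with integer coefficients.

Reading degrees in the order [1, 2, 3, 4, 5, 6, 7, 8, 9, 10] gives [2, 2, 2, 2, 2, 2, 2, 2, 2, 2]; set D = diag(2, 2, 2, 2, 2, 2, 2, 2, 2, 2) and form L = D - A. L has integer entries, so p(x) = det(xI - L) has integer coefficients. Expanding the determinant yields x^10 - 20x^9 + 170x^8 - 800x^7 + 2275x^6 - 4004x^5 + 4290x^4 - 2640x^3 + 825x^2 - 100x. Since p(0) = det(-L) = 0, x divides p(x). By the matrix-tree theorem the graph has (1/10) * product of the nonzero eigenvalues = 10 spanning trees. There is one zero in the spectrum, matching the 1 component.

x^10 - 20x^9 + 170x^8 - 800x^7 + 2275x^6 - 4004x^5 + 4290x^4 - 2640x^3 + 825x^2 - 100x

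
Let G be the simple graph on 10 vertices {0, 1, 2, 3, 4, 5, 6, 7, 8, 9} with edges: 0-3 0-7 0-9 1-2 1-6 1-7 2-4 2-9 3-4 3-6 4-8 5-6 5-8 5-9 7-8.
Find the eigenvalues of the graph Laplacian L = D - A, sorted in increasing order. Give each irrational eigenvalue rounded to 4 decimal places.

[0, 2, 2, 2, 2, 2, 5, 5, 5, 5]

Reading degrees in the order [0, 1, 2, 3, 4, 5, 6, 7, 8, 9] gives [3, 3, 3, 3, 3, 3, 3, 3, 3, 3]; set D = diag(3, 3, 3, 3, 3, 3, 3, 3, 3, 3) and form L = D - A. Diagonalising L (or applying a numerical eigensolver to the 10x10 matrix) gives the spectrum above. The single zero eigenvalue shows the graph is connected. The largest eigenvalue, 5, is at most the vertex count 10.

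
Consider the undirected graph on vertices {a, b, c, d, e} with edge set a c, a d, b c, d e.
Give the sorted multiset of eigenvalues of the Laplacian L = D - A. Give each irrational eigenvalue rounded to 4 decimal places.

[0, 0.3820, 1.3820, 2.6180, 3.6180]

Reading degrees in the order [a, b, c, d, e] gives [2, 1, 2, 2, 1]; set D = diag(2, 1, 2, 2, 1) and form L = D - A. Since every row of L sums to 0, the all-ones vector is in the kernel and 0 is an eigenvalue. The single zero eigenvalue shows the graph is connected. By the matrix-tree theorem the graph has (1/5) * product of the nonzero eigenvalues = 1 spanning tree.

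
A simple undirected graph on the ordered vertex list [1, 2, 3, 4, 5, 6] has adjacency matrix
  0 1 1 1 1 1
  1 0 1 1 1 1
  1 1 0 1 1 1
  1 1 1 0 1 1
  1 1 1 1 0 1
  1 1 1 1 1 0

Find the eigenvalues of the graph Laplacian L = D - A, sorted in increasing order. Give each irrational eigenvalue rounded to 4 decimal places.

[0, 6, 6, 6, 6, 6]

Each diagonal entry of L is the vertex degree and each off-diagonal entry is -1 where an edge is present, 0 otherwise; in the order [1, 2, 3, 4, 5, 6] the diagonal is [5, 5, 5, 5, 5, 5]. The multiplicity of 0 as a Laplacian eigenvalue equals the number of connected components. The single zero eigenvalue shows the graph is connected. The eigenvalues sum to 30, which equals trace(L) = 2|E|. By the matrix-tree theorem the graph has (1/6) * product of the nonzero eigenvalues = 1296 spanning trees.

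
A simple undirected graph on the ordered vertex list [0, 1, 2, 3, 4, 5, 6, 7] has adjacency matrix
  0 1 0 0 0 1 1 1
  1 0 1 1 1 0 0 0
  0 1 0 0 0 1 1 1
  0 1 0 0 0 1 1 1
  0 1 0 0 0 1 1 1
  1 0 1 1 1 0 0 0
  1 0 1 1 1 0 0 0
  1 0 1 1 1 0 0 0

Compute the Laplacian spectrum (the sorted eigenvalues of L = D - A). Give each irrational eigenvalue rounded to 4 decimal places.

With the vertex order [0, 1, 2, 3, 4, 5, 6, 7], the degrees are [4, 4, 4, 4, 4, 4, 4, 4], giving D = diag(4, 4, 4, 4, 4, 4, 4, 4) and L = D - A. Diagonalising L (or applying a numerical eigensolver to the 8x8 matrix) gives the spectrum above. There is one zero in the spectrum, matching the 1 component. The eigenvalues sum to 32, which equals trace(L) = 2|E|.

[0, 4, 4, 4, 4, 4, 4, 8]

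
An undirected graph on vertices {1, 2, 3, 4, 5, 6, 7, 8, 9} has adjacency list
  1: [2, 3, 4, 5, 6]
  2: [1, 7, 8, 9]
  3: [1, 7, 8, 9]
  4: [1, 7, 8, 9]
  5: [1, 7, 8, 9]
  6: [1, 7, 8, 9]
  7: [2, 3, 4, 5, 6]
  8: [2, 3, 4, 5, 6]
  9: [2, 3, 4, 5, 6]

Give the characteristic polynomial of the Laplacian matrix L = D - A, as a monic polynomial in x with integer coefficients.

Each diagonal entry of L is the vertex degree and each off-diagonal entry is -1 where an edge is present, 0 otherwise; in the order [1, 2, 3, 4, 5, 6, 7, 8, 9] the diagonal is [5, 4, 4, 4, 4, 4, 5, 5, 5]. L has integer entries, so p(x) = det(xI - L) has integer coefficients. Expanding the determinant yields x^9 - 40x^8 + 690x^7 - 6720x^6 + 40485x^5 - 154704x^4 + 366560x^3 - 492800x^2 + 288000x. The coefficient of x^8 equals -trace(L) = -40, matching the sum of degrees. The largest eigenvalue, 9, is at most the vertex count 9. There is one zero in the spectrum, matching the 1 component.

x^9 - 40x^8 + 690x^7 - 6720x^6 + 40485x^5 - 154704x^4 + 366560x^3 - 492800x^2 + 288000x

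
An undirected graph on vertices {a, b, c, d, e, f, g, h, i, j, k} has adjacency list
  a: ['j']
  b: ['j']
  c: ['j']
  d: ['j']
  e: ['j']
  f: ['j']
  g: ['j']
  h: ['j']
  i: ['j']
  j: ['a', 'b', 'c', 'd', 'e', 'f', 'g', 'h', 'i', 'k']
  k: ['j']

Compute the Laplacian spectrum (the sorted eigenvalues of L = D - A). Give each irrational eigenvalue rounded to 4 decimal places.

Each diagonal entry of L is the vertex degree and each off-diagonal entry is -1 where an edge is present, 0 otherwise; in the order [a, b, c, d, e, f, g, h, i, j, k] the diagonal is [1, 1, 1, 1, 1, 1, 1, 1, 1, 10, 1]. L is symmetric positive semidefinite, so every eigenvalue is real and nonnegative. The eigenvalues sum to 20, which equals trace(L) = 2|E|.

[0, 1, 1, 1, 1, 1, 1, 1, 1, 1, 11]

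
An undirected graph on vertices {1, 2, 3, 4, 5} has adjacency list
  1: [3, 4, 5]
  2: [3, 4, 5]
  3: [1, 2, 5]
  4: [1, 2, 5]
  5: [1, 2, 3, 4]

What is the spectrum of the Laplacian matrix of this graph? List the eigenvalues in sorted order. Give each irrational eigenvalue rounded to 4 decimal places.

With the vertex order [1, 2, 3, 4, 5], the degrees are [3, 3, 3, 3, 4], giving D = diag(3, 3, 3, 3, 4) and L = D - A. Diagonalising L (or applying a numerical eigensolver to the 5x5 matrix) gives the spectrum above. The single zero eigenvalue shows the graph is connected.

[0, 3, 3, 5, 5]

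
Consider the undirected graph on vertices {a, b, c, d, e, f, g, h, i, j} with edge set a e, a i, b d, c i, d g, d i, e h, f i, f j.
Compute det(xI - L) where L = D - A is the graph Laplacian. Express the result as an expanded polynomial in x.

Each diagonal entry of L is the vertex degree and each off-diagonal entry is -1 where an edge is present, 0 otherwise; in the order [a, b, c, d, e, f, g, h, i, j] the diagonal is [2, 1, 1, 3, 2, 2, 1, 1, 4, 1]. Computing det(xI - L) by cofactor expansion (or equivalently via sum-over-permutations) gives x^10 - 18x^9 + 132x^8 - 514x^7 + 1160x^6 - 1556x^5 + 1226x^4 - 540x^3 + 119x^2 - 10x. The constant term is 0 because L is singular (the all-ones vector lies in its kernel). By the matrix-tree theorem the graph has (1/10) * product of the nonzero eigenvalues = 1 spanning tree.

x^10 - 18x^9 + 132x^8 - 514x^7 + 1160x^6 - 1556x^5 + 1226x^4 - 540x^3 + 119x^2 - 10x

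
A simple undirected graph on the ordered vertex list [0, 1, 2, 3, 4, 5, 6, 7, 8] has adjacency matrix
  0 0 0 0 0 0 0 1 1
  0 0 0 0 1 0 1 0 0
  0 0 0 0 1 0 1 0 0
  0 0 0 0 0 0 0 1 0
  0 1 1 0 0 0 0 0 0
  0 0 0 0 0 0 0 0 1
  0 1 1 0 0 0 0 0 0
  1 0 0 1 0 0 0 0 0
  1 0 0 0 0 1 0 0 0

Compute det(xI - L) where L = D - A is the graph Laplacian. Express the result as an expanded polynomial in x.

With the vertex order [0, 1, 2, 3, 4, 5, 6, 7, 8], the degrees are [2, 2, 2, 1, 2, 1, 2, 2, 2], giving D = diag(2, 2, 2, 1, 2, 1, 2, 2, 2) and L = D - A. Computing det(xI - L) by cofactor expansion (or equivalently via sum-over-permutations) gives x^9 - 16x^8 + 105x^7 - 364x^6 + 713x^5 - 776x^4 + 420x^3 - 80x^2. The constant term is 0 because L is singular (the all-ones vector lies in its kernel). The largest eigenvalue, 4, is at most the vertex count 9. The eigenvalues sum to 16, which equals trace(L) = 2|E|.

x^9 - 16x^8 + 105x^7 - 364x^6 + 713x^5 - 776x^4 + 420x^3 - 80x^2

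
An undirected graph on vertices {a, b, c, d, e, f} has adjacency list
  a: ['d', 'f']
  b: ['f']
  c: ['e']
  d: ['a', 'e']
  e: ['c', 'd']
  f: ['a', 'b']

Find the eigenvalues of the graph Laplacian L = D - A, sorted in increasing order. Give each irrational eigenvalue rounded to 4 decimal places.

[0, 0.2679, 1, 2, 3, 3.7321]

With the vertex order [a, b, c, d, e, f], the degrees are [2, 1, 1, 2, 2, 2], giving D = diag(2, 1, 1, 2, 2, 2) and L = D - A. Diagonalising L (or applying a numerical eigensolver to the 6x6 matrix) gives the spectrum above. The single zero eigenvalue shows the graph is connected. The largest eigenvalue, 3.7321, is at most the vertex count 6.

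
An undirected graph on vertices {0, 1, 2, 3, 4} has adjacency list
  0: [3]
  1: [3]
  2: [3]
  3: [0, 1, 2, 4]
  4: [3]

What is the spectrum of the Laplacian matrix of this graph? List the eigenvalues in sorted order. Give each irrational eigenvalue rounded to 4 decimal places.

Each diagonal entry of L is the vertex degree and each off-diagonal entry is -1 where an edge is present, 0 otherwise; in the order [0, 1, 2, 3, 4] the diagonal is [1, 1, 1, 4, 1]. L is symmetric positive semidefinite, so every eigenvalue is real and nonnegative. The single zero eigenvalue shows the graph is connected. The eigenvalues sum to 8, which equals trace(L) = 2|E|. By the matrix-tree theorem the graph has (1/5) * product of the nonzero eigenvalues = 1 spanning tree.

[0, 1, 1, 1, 5]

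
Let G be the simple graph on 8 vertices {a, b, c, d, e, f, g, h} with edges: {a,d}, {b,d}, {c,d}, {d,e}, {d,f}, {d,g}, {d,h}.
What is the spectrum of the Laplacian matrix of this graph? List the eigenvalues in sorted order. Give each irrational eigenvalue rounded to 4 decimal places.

[0, 1, 1, 1, 1, 1, 1, 8]

With the vertex order [a, b, c, d, e, f, g, h], the degrees are [1, 1, 1, 7, 1, 1, 1, 1], giving D = diag(1, 1, 1, 7, 1, 1, 1, 1) and L = D - A. The multiplicity of 0 as a Laplacian eigenvalue equals the number of connected components. The single zero eigenvalue shows the graph is connected. By the matrix-tree theorem the graph has (1/8) * product of the nonzero eigenvalues = 1 spanning tree. The eigenvalues sum to 14, which equals trace(L) = 2|E|.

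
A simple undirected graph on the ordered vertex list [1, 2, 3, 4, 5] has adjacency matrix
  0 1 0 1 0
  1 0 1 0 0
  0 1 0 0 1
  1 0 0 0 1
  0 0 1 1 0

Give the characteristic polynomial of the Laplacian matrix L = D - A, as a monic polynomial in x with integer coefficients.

Reading degrees in the order [1, 2, 3, 4, 5] gives [2, 2, 2, 2, 2]; set D = diag(2, 2, 2, 2, 2) and form L = D - A. Computing det(xI - L) by cofactor expansion (or equivalently via sum-over-permutations) gives x^5 - 10x^4 + 35x^3 - 50x^2 + 25x. Since p(0) = det(-L) = 0, x divides p(x). The largest eigenvalue, 3.6180, is at most the vertex count 5.

x^5 - 10x^4 + 35x^3 - 50x^2 + 25x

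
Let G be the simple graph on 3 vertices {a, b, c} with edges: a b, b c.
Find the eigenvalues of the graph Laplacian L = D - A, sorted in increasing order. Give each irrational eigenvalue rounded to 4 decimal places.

[0, 1, 3]

Reading degrees in the order [a, b, c] gives [1, 2, 1]; set D = diag(1, 2, 1) and form L = D - A. The multiplicity of 0 as a Laplacian eigenvalue equals the number of connected components. There is one zero in the spectrum, matching the 1 component. The eigenvalues sum to 4, which equals trace(L) = 2|E|.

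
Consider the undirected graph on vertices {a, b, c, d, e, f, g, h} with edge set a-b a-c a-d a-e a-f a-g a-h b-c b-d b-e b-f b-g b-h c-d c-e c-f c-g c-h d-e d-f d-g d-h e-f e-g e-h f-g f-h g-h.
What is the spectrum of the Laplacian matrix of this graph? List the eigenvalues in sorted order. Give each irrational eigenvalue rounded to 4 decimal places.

Reading degrees in the order [a, b, c, d, e, f, g, h] gives [7, 7, 7, 7, 7, 7, 7, 7]; set D = diag(7, 7, 7, 7, 7, 7, 7, 7) and form L = D - A. Diagonalising L (or applying a numerical eigensolver to the 8x8 matrix) gives the spectrum above. The largest eigenvalue, 8, is at most the vertex count 8.

[0, 8, 8, 8, 8, 8, 8, 8]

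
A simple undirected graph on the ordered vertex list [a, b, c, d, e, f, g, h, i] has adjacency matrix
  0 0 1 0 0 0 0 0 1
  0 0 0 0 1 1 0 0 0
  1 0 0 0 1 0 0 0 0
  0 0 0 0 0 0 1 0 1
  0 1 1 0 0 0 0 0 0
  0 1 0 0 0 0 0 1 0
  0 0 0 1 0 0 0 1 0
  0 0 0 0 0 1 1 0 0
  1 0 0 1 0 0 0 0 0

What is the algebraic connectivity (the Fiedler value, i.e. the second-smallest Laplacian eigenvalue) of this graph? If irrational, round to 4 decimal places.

Each diagonal entry of L is the vertex degree and each off-diagonal entry is -1 where an edge is present, 0 otherwise; in the order [a, b, c, d, e, f, g, h, i] the diagonal is [2, 2, 2, 2, 2, 2, 2, 2, 2]. The smallest Laplacian eigenvalue is always 0. The next one, lambda_2 = 0.4679, measures how hard the graph is to disconnect: larger values mean better connectivity. There is one zero in the spectrum, matching the 1 component.

0.4679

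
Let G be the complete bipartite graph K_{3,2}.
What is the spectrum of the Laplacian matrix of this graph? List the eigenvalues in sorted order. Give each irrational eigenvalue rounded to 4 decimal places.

The graph has 5 vertices and degree multiset [3, 3, 2, 2, 2]; D is the diagonal matrix of degrees and L = D - A. L is symmetric positive semidefinite, so every eigenvalue is real and nonnegative. The eigenvalues sum to 12, which equals trace(L) = 2|E|. The largest eigenvalue, 5, is at most the vertex count 5.

[0, 2, 2, 3, 5]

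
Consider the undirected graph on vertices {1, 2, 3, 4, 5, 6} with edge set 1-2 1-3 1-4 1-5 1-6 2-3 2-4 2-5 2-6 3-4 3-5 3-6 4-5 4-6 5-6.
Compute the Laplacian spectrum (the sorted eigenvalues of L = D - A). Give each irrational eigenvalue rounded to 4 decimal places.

With the vertex order [1, 2, 3, 4, 5, 6], the degrees are [5, 5, 5, 5, 5, 5], giving D = diag(5, 5, 5, 5, 5, 5) and L = D - A. Diagonalising L (or applying a numerical eigensolver to the 6x6 matrix) gives the spectrum above. The single zero eigenvalue shows the graph is connected. There is one zero in the spectrum, matching the 1 component. The eigenvalues sum to 30, which equals trace(L) = 2|E|.

[0, 6, 6, 6, 6, 6]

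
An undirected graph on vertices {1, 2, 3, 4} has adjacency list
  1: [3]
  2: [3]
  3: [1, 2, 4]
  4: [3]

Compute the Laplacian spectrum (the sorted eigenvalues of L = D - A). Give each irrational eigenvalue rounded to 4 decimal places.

[0, 1, 1, 4]

Each diagonal entry of L is the vertex degree and each off-diagonal entry is -1 where an edge is present, 0 otherwise; in the order [1, 2, 3, 4] the diagonal is [1, 1, 3, 1]. Diagonalising L (or applying a numerical eigensolver to the 4x4 matrix) gives the spectrum above. By the matrix-tree theorem the graph has (1/4) * product of the nonzero eigenvalues = 1 spanning tree. The eigenvalues sum to 6, which equals trace(L) = 2|E|.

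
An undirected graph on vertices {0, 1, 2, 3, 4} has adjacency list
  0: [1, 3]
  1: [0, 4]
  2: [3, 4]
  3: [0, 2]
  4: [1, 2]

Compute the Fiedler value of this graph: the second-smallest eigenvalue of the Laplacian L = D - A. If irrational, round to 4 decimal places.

1.3820

Reading degrees in the order [0, 1, 2, 3, 4] gives [2, 2, 2, 2, 2]; set D = diag(2, 2, 2, 2, 2) and form L = D - A. Computing the eigenvalues of L and sorting gives [0, 1.3820, 1.3820, 3.6180, 3.6180]. The Fiedler value lambda_2 = 1.3820 is strictly positive, so the graph is connected.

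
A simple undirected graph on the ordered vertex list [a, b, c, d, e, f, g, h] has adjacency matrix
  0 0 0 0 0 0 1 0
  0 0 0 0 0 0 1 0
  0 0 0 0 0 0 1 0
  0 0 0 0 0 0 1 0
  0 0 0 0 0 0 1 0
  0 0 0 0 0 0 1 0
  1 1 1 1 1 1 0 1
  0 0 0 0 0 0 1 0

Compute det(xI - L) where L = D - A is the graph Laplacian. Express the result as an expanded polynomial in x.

Each diagonal entry of L is the vertex degree and each off-diagonal entry is -1 where an edge is present, 0 otherwise; in the order [a, b, c, d, e, f, g, h] the diagonal is [1, 1, 1, 1, 1, 1, 7, 1]. The eigenvalues of L are [0, 1, 1, 1, 1, 1, 1, 8]; the characteristic polynomial is the product of (x - lambda_i), which multiplies out to x^8 - 14x^7 + 63x^6 - 140x^5 + 175x^4 - 126x^3 + 49x^2 - 8x. The coefficient of x^7 equals -trace(L) = -14, matching the sum of degrees. There is one zero in the spectrum, matching the 1 component.

x^8 - 14x^7 + 63x^6 - 140x^5 + 175x^4 - 126x^3 + 49x^2 - 8x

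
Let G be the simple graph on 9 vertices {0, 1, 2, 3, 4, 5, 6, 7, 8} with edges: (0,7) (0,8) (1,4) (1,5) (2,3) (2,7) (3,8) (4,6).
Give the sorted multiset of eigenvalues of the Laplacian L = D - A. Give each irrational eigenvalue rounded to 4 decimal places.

Reading degrees in the order [0, 1, 2, 3, 4, 5, 6, 7, 8] gives [2, 2, 2, 2, 2, 1, 1, 2, 2]; set D = diag(2, 2, 2, 2, 2, 1, 1, 2, 2) and form L = D - A. L is symmetric positive semidefinite, so every eigenvalue is real and nonnegative. The 2 zero eigenvalues correspond to the 2 connected components. The eigenvalues sum to 16, which equals trace(L) = 2|E|. There are 2 zeros in the spectrum, matching the 2 components.

[0, 0, 0.5858, 1.3820, 1.3820, 2, 3.4142, 3.6180, 3.6180]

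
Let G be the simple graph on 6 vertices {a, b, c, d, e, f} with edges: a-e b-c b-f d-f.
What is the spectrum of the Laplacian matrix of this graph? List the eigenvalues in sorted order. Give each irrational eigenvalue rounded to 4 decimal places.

With the vertex order [a, b, c, d, e, f], the degrees are [1, 2, 1, 1, 1, 2], giving D = diag(1, 2, 1, 1, 1, 2) and L = D - A. The multiplicity of 0 as a Laplacian eigenvalue equals the number of connected components. The 2 zero eigenvalues correspond to the 2 connected components. The eigenvalues sum to 8, which equals trace(L) = 2|E|.

[0, 0, 0.5858, 2, 2, 3.4142]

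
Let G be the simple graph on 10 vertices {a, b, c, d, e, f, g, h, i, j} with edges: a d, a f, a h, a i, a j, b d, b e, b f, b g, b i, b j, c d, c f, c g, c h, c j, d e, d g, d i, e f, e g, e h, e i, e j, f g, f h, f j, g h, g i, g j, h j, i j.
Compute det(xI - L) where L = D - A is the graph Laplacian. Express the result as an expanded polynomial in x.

x^10 - 64x^9 + 1806x^8 - 29484x^7 + 306800x^6 - 2109550x^5 + 9582123x^4 - 27717380x^3 + 46317528x^2 - 34059200x

Reading degrees in the order [a, b, c, d, e, f, g, h, i, j] gives [5, 6, 5, 6, 7, 7, 8, 6, 6, 8]; set D = diag(5, 6, 5, 6, 7, 7, 8, 6, 6, 8) and form L = D - A. L has integer entries, so p(x) = det(xI - L) has integer coefficients. Expanding the determinant yields x^10 - 64x^9 + 1806x^8 - 29484x^7 + 306800x^6 - 2109550x^5 + 9582123x^4 - 27717380x^3 + 46317528x^2 - 34059200x. Since p(0) = det(-L) = 0, x divides p(x). By the matrix-tree theorem the graph has (1/10) * product of the nonzero eigenvalues = 3405920 spanning trees. There is one zero in the spectrum, matching the 1 component.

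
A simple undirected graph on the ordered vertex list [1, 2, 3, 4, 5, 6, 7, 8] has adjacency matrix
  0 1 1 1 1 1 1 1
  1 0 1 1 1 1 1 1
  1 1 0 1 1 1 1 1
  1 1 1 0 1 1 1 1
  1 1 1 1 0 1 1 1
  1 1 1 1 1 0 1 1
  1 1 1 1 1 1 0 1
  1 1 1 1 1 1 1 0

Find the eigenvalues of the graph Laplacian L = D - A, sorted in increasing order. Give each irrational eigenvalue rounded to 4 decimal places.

[0, 8, 8, 8, 8, 8, 8, 8]

Each diagonal entry of L is the vertex degree and each off-diagonal entry is -1 where an edge is present, 0 otherwise; in the order [1, 2, 3, 4, 5, 6, 7, 8] the diagonal is [7, 7, 7, 7, 7, 7, 7, 7]. Since every row of L sums to 0, the all-ones vector is in the kernel and 0 is an eigenvalue.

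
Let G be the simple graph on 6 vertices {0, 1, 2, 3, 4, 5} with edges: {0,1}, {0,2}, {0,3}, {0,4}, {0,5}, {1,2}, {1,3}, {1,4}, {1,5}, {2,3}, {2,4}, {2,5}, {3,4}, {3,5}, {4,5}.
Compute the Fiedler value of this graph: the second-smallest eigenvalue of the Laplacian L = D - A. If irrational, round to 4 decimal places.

Each diagonal entry of L is the vertex degree and each off-diagonal entry is -1 where an edge is present, 0 otherwise; in the order [0, 1, 2, 3, 4, 5] the diagonal is [5, 5, 5, 5, 5, 5]. The smallest Laplacian eigenvalue is always 0. The next one, lambda_2 = 6, measures how hard the graph is to disconnect: larger values mean better connectivity. There is one zero in the spectrum, matching the 1 component.

6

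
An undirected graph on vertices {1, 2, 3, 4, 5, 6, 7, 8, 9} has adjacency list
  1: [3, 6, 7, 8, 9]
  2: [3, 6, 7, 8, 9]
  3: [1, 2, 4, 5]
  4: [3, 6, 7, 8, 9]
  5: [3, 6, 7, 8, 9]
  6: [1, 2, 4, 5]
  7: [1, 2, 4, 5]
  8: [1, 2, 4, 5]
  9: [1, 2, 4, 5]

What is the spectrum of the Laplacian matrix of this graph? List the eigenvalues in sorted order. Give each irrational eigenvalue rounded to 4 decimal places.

[0, 4, 4, 4, 4, 5, 5, 5, 9]

Reading degrees in the order [1, 2, 3, 4, 5, 6, 7, 8, 9] gives [5, 5, 4, 5, 5, 4, 4, 4, 4]; set D = diag(5, 5, 4, 5, 5, 4, 4, 4, 4) and form L = D - A. Diagonalising L (or applying a numerical eigensolver to the 9x9 matrix) gives the spectrum above. The single zero eigenvalue shows the graph is connected. There is one zero in the spectrum, matching the 1 component.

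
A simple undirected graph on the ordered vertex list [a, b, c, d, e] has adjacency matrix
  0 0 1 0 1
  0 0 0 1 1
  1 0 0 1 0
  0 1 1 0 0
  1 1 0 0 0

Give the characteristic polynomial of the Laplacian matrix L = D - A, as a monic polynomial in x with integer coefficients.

With the vertex order [a, b, c, d, e], the degrees are [2, 2, 2, 2, 2], giving D = diag(2, 2, 2, 2, 2) and L = D - A. L has integer entries, so p(x) = det(xI - L) has integer coefficients. Expanding the determinant yields x^5 - 10x^4 + 35x^3 - 50x^2 + 25x. The constant term is 0 because L is singular (the all-ones vector lies in its kernel). There is one zero in the spectrum, matching the 1 component.

x^5 - 10x^4 + 35x^3 - 50x^2 + 25x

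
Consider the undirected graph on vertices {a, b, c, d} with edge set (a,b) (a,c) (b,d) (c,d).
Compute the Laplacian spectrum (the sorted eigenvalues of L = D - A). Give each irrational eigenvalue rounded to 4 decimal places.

[0, 2, 2, 4]

With the vertex order [a, b, c, d], the degrees are [2, 2, 2, 2], giving D = diag(2, 2, 2, 2) and L = D - A. L is symmetric positive semidefinite, so every eigenvalue is real and nonnegative. The single zero eigenvalue shows the graph is connected. By the matrix-tree theorem the graph has (1/4) * product of the nonzero eigenvalues = 4 spanning trees.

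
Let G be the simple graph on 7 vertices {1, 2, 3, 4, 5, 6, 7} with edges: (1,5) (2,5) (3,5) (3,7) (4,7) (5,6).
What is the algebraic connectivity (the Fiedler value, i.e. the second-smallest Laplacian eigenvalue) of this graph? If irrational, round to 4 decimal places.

0.2955

Each diagonal entry of L is the vertex degree and each off-diagonal entry is -1 where an edge is present, 0 otherwise; in the order [1, 2, 3, 4, 5, 6, 7] the diagonal is [1, 1, 2, 1, 4, 1, 2]. The sorted Laplacian eigenvalues are [0, 0.2955, 1, 1, 1.4911, 3.1169, 5.0965]; the algebraic connectivity is the second entry, 0.2955. The largest eigenvalue, 5.0965, is at most the vertex count 7.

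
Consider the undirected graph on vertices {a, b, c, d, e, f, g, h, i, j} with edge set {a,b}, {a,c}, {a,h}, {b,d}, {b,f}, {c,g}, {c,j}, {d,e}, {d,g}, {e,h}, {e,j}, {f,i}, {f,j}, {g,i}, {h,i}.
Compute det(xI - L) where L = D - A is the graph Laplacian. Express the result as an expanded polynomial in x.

x^10 - 30x^9 + 390x^8 - 2880x^7 + 13305x^6 - 39882x^5 + 77640x^4 - 94800x^3 + 66000x^2 - 20000x

Each diagonal entry of L is the vertex degree and each off-diagonal entry is -1 where an edge is present, 0 otherwise; in the order [a, b, c, d, e, f, g, h, i, j] the diagonal is [3, 3, 3, 3, 3, 3, 3, 3, 3, 3]. Computing det(xI - L) by cofactor expansion (or equivalently via sum-over-permutations) gives x^10 - 30x^9 + 390x^8 - 2880x^7 + 13305x^6 - 39882x^5 + 77640x^4 - 94800x^3 + 66000x^2 - 20000x. The coefficient of x^9 equals -trace(L) = -30, matching the sum of degrees. The eigenvalues sum to 30, which equals trace(L) = 2|E|.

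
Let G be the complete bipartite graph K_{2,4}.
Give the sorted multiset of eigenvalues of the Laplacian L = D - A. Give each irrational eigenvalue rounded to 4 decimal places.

The graph has 6 vertices and degree multiset [4, 4, 2, 2, 2, 2]; D is the diagonal matrix of degrees and L = D - A. L is symmetric positive semidefinite, so every eigenvalue is real and nonnegative. By the matrix-tree theorem the graph has (1/6) * product of the nonzero eigenvalues = 32 spanning trees. The largest eigenvalue, 6, is at most the vertex count 6.

[0, 2, 2, 2, 4, 6]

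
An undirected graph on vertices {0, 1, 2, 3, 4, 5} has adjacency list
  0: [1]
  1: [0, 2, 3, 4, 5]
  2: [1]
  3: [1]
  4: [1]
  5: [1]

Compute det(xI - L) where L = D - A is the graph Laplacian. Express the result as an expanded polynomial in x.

Each diagonal entry of L is the vertex degree and each off-diagonal entry is -1 where an edge is present, 0 otherwise; in the order [0, 1, 2, 3, 4, 5] the diagonal is [1, 5, 1, 1, 1, 1]. The eigenvalues of L are [0, 1, 1, 1, 1, 6]; the characteristic polynomial is the product of (x - lambda_i), which multiplies out to x^6 - 10x^5 + 30x^4 - 40x^3 + 25x^2 - 6x. The coefficient of x^5 equals -trace(L) = -10, matching the sum of degrees. The eigenvalues sum to 10, which equals trace(L) = 2|E|.

x^6 - 10x^5 + 30x^4 - 40x^3 + 25x^2 - 6x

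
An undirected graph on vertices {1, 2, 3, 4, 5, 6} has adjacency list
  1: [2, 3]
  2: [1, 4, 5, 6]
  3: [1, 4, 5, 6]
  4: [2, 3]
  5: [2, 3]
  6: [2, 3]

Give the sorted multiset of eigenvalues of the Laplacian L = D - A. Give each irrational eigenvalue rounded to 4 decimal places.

Reading degrees in the order [1, 2, 3, 4, 5, 6] gives [2, 4, 4, 2, 2, 2]; set D = diag(2, 4, 4, 2, 2, 2) and form L = D - A. Diagonalising L (or applying a numerical eigensolver to the 6x6 matrix) gives the spectrum above. By the matrix-tree theorem the graph has (1/6) * product of the nonzero eigenvalues = 32 spanning trees.

[0, 2, 2, 2, 4, 6]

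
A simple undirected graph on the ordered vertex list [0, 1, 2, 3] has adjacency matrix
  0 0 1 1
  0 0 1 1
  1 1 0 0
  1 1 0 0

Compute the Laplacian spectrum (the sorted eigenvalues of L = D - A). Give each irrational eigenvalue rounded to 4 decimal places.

[0, 2, 2, 4]

With the vertex order [0, 1, 2, 3], the degrees are [2, 2, 2, 2], giving D = diag(2, 2, 2, 2) and L = D - A. The multiplicity of 0 as a Laplacian eigenvalue equals the number of connected components.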